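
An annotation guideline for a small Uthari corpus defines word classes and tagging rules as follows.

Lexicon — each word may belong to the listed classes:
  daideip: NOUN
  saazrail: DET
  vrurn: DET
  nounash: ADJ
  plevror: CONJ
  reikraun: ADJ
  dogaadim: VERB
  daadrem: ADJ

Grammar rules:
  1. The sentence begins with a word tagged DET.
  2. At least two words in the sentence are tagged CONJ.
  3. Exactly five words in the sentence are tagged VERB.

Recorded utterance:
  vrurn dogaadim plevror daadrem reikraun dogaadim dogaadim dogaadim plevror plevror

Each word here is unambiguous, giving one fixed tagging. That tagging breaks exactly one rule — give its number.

3

Fixed tagging: DET VERB CONJ ADJ ADJ VERB VERB VERB CONJ CONJ.
Checking each rule: R1 ✓, R2 ✓, R3 ✗.
Only rule 3 fails.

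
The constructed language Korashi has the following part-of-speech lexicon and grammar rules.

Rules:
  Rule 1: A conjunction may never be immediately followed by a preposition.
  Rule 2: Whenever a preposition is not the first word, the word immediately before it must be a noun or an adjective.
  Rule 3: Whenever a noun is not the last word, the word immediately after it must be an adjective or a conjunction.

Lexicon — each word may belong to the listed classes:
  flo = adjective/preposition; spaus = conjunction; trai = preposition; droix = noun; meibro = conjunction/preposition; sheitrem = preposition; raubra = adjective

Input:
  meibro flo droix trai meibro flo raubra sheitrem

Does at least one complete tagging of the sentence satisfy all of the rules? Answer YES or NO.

Candidates per position — 1:meibro {conjunction,preposition}; 2:flo {adjective,preposition}; 3:droix {noun}; 4:trai {preposition}; 5:meibro {conjunction,preposition}; 6:flo {adjective,preposition}; 7:raubra {adjective}; 8:sheitrem {preposition}.
Rule 3 cannot be satisfied by any choice of tags from the lexicon.
So there is no consistent tagging.

NO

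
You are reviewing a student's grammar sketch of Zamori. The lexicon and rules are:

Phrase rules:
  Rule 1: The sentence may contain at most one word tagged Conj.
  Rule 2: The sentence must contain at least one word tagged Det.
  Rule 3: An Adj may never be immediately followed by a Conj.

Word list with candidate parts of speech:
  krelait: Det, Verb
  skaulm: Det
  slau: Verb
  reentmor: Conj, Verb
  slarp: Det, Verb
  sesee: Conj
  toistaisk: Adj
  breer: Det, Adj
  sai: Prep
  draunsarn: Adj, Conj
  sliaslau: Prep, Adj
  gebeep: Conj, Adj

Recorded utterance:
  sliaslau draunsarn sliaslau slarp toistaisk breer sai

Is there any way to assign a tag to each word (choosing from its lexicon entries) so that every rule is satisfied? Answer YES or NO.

Candidates per position — 1:sliaslau {Prep,Adj}; 2:draunsarn {Adj,Conj}; 3:sliaslau {Prep,Adj}; 4:slarp {Det,Verb}; 5:toistaisk {Adj}; 6:breer {Det,Adj}; 7:sai {Prep}.
One satisfying assignment: Prep Adj Adj Det Adj Det Prep.
Rule-by-rule: rule 1 ✓; rule 2 ✓; rule 3 ✓.

YES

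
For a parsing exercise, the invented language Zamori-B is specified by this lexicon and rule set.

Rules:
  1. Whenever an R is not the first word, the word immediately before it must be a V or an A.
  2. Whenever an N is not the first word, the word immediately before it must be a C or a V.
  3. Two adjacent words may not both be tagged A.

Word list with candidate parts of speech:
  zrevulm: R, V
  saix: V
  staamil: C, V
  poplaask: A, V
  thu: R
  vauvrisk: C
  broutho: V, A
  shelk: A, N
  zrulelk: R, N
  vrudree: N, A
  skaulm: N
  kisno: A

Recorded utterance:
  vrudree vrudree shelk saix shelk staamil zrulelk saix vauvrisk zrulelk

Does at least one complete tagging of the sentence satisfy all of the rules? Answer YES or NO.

NO

Candidates per position — 1:vrudree {N,A}; 2:vrudree {N,A}; 3:shelk {A,N}; 4:saix {V}; 5:shelk {A,N}; 6:staamil {C,V}; 7:zrulelk {R,N}; 8:saix {V}; 9:vauvrisk {C}; 10:zrulelk {R,N}.
Every candidate sequence violates at least one rule; no consistent tagging exists.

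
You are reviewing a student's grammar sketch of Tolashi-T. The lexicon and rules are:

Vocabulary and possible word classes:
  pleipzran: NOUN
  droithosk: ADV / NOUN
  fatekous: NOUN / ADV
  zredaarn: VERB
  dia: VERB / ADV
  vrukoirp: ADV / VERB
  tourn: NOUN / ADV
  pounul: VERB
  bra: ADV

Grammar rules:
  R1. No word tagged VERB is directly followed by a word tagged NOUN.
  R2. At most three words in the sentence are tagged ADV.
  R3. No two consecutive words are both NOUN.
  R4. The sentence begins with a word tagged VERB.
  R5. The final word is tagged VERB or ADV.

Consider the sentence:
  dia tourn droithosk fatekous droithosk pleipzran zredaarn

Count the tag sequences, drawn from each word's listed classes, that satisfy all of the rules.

2

Candidates per position — 1:dia {VERB,ADV}; 2:tourn {NOUN,ADV}; 3:droithosk {ADV,NOUN}; 4:fatekous {NOUN,ADV}; 5:droithosk {ADV,NOUN}; 6:pleipzran {NOUN}; 7:zredaarn {VERB}.
There are 32 candidate sequences in total.
The sequences that satisfy every rule: VERB ADV ADV NOUN ADV NOUN VERB; VERB ADV NOUN ADV ADV NOUN VERB.
Count = 2.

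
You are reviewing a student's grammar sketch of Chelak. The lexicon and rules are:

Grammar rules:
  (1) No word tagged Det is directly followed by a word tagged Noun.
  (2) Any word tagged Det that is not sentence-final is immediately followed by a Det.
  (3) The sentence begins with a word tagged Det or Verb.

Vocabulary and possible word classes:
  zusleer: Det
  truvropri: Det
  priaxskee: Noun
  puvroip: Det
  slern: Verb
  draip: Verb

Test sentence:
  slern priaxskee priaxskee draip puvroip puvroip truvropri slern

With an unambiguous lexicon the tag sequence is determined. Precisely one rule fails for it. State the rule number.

Fixed tagging: Verb Noun Noun Verb Det Det Det Verb.
Rule check: R1 ok, R2 fails, R3 ok.
Only rule 2 fails.

2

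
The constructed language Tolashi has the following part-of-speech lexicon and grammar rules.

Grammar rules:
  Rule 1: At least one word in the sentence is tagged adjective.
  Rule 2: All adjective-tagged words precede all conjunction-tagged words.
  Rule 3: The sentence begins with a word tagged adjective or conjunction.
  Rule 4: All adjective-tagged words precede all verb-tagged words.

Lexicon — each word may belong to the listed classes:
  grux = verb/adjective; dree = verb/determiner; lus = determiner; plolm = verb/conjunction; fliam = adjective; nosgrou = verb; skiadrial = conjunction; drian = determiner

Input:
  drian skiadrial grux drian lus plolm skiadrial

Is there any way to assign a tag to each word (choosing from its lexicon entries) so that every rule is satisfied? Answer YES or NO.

NO

Candidates per position — 1:drian {determiner}; 2:skiadrial {conjunction}; 3:grux {verb,adjective}; 4:drian {determiner}; 5:lus {determiner}; 6:plolm {verb,conjunction}; 7:skiadrial {conjunction}.
Rule 3 cannot be satisfied by any choice of tags from the lexicon.
So there is no consistent tagging.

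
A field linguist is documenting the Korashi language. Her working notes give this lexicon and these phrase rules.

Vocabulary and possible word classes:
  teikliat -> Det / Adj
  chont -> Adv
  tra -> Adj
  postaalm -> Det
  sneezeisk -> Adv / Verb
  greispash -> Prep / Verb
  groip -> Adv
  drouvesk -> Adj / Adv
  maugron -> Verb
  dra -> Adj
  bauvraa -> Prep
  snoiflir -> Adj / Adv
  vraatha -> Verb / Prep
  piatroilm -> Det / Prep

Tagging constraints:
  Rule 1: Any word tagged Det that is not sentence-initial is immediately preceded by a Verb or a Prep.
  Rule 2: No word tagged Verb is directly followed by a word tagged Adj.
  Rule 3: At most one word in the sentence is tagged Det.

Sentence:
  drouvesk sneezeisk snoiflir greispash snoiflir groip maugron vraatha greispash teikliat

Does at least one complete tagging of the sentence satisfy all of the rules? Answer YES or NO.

YES

Candidates per position — 1:drouvesk {Adj,Adv}; 2:sneezeisk {Adv,Verb}; 3:snoiflir {Adj,Adv}; 4:greispash {Prep,Verb}; 5:snoiflir {Adj,Adv}; 6:groip {Adv}; 7:maugron {Verb}; 8:vraatha {Verb,Prep}; 9:greispash {Prep,Verb}; 10:teikliat {Det,Adj}.
One satisfying assignment: Adv Adv Adj Prep Adv Adv Verb Prep Verb Det.
Checking: rule 1 ✓; rule 2 ✓; rule 3 ✓.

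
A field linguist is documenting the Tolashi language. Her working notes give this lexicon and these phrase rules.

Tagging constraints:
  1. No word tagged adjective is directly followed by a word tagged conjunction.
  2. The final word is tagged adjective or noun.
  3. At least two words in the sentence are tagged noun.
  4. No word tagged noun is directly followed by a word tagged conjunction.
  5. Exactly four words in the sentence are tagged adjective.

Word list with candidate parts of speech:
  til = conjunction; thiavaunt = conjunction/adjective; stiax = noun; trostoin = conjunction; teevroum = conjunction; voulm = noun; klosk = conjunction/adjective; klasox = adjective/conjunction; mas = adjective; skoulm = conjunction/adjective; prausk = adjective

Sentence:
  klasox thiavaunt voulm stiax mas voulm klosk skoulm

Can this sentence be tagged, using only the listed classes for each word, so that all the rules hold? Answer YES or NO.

YES

Candidates per position — 1:klasox {adjective,conjunction}; 2:thiavaunt {conjunction,adjective}; 3:voulm {noun}; 4:stiax {noun}; 5:mas {adjective}; 6:voulm {noun}; 7:klosk {conjunction,adjective}; 8:skoulm {conjunction,adjective}.
One satisfying assignment: conjunction adjective noun noun adjective noun adjective adjective.
Checking: rule 1 holds; rule 2 holds; rule 3 holds; rule 4 holds; rule 5 holds.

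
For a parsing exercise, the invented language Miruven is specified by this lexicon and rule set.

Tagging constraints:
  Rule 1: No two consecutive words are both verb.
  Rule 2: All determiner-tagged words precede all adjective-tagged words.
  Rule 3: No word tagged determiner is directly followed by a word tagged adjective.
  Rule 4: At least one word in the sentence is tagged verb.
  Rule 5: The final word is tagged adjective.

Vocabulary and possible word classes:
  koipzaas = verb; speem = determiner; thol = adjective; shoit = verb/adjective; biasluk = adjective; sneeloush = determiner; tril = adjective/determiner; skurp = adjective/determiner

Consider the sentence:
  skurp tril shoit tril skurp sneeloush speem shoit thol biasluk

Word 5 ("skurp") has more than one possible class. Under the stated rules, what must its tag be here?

determiner

Candidates per position — 1:skurp {adjective,determiner}; 2:tril {adjective,determiner}; 3:shoit {verb,adjective}; 4:tril {adjective,determiner}; 5:skurp {adjective,determiner}; 6:sneeloush {determiner}; 7:speem {determiner}; 8:shoit {verb,adjective}; 9:thol {adjective}; 10:biasluk {adjective}.
Position 1: adjective is ruled out by rule 2; that leaves determiner.
Position 2: adjective is ruled out by rule 2; that leaves determiner.
Position 3: adjective is ruled out by rule 2; that leaves verb.
Position 4: adjective is ruled out by rule 2; that leaves determiner.
Position 5: adjective is ruled out by rule 2; that leaves determiner.
Position 8: adjective is ruled out by rule 3; that leaves verb.
That leaves exactly one tagging: determiner determiner verb determiner determiner determiner determiner verb adjective adjective.
Verifying each rule — rule 1 ok; rule 2 ok; rule 3 ok; rule 4 ok; rule 5 ok.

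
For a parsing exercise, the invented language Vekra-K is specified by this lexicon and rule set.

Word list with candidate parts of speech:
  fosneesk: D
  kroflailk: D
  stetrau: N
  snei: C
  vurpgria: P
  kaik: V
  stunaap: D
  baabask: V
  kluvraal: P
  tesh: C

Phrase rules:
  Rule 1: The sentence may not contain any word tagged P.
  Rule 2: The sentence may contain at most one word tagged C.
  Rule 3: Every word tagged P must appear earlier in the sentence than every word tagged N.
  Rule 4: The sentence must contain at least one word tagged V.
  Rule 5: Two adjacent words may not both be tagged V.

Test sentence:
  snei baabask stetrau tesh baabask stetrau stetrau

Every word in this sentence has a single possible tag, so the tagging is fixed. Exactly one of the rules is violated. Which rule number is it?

2

Fixed tagging: C V N C V N N.
Checking each rule: R1 pass, R2 fail, R3 pass, R4 pass, R5 pass.
Only rule 2 fails.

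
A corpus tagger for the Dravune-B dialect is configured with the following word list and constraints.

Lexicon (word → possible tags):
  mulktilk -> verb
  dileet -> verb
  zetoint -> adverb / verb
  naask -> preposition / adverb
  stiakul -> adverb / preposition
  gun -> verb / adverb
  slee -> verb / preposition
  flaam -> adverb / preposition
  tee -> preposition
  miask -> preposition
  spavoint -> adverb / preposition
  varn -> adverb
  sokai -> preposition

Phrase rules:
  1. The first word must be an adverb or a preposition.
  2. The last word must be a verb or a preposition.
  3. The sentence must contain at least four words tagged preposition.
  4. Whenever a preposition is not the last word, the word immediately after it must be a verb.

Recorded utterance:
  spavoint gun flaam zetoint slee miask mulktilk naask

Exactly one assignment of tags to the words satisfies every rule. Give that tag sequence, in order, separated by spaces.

Candidates per position — 1:spavoint {adverb,preposition}; 2:gun {verb,adverb}; 3:flaam {adverb,preposition}; 4:zetoint {adverb,verb}; 5:slee {verb,preposition}; 6:miask {preposition}; 7:mulktilk {verb}; 8:naask {preposition,adverb}.
If word 5 were preposition, no tagging could satisfy rule 4; so word 5 is verb.
If word 8 were adverb, no tagging could satisfy rule 2; so word 8 is preposition.
If word 1 were adverb, no tagging could satisfy rule 3; so word 1 is preposition.
If word 2 were adverb, no tagging could satisfy rule 4; so word 2 is verb.
If word 3 were adverb, no tagging could satisfy rule 3; so word 3 is preposition.
If word 4 were adverb, no tagging could satisfy rule 4; so word 4 is verb.
The unique satisfying tagging is: preposition verb preposition verb verb preposition verb preposition.
Verifying each rule — rule 1 satisfied; rule 2 satisfied; rule 3 satisfied; rule 4 satisfied.

preposition verb preposition verb verb preposition verb preposition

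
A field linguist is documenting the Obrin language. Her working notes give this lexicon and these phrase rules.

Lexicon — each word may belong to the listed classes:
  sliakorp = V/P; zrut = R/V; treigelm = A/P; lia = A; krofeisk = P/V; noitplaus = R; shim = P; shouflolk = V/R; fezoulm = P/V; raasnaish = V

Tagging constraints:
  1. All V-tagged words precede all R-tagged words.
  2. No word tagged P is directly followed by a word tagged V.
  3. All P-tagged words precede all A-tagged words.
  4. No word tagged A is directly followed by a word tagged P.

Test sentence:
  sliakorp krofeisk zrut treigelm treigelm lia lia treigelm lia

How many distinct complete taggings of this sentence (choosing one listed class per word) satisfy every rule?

Candidates per position — 1:sliakorp {V,P}; 2:krofeisk {P,V}; 3:zrut {R,V}; 4:treigelm {A,P}; 5:treigelm {A,P}; 6:lia {A}; 7:lia {A}; 8:treigelm {A,P}; 9:lia {A}.
There are 64 candidate sequences in total.
Checking each against the rules leaves 12 sequences.
Count = 12.

12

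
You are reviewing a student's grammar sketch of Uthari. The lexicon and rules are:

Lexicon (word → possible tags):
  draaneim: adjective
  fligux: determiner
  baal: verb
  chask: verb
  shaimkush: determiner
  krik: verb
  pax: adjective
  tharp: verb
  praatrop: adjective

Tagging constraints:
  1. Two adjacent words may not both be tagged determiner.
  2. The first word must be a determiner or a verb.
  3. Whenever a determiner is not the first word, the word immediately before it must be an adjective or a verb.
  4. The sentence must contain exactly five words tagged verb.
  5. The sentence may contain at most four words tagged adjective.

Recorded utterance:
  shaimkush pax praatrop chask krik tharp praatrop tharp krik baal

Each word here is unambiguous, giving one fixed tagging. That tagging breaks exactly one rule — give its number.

4

Fixed tagging: determiner adjective adjective verb verb verb adjective verb verb verb.
Applying the rules: R1 holds, R2 holds, R3 holds, R4 violated, R5 holds.
Only rule 4 fails.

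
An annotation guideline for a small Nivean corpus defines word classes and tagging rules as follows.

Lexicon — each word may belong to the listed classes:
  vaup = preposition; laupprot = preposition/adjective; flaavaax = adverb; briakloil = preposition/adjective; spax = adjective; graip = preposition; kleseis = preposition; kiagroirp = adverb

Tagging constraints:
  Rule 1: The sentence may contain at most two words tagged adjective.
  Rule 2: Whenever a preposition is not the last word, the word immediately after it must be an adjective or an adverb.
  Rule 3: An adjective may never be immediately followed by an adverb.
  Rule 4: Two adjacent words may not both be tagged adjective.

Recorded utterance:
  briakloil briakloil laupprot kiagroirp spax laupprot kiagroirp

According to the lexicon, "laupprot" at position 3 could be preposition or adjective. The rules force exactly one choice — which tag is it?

Candidates per position — 1:briakloil {preposition,adjective}; 2:briakloil {preposition,adjective}; 3:laupprot {preposition,adjective}; 4:kiagroirp {adverb}; 5:spax {adjective}; 6:laupprot {preposition,adjective}; 7:kiagroirp {adverb}.
Position 3: adjective is ruled out by rule 3; that leaves preposition.
Position 6: adjective is ruled out by rule 3; that leaves preposition.
Position 2: preposition is ruled out by rule 2; that leaves adjective.
Position 1: adjective is ruled out by rule 1; that leaves preposition.
So the tagging must be: preposition adjective preposition adverb adjective preposition adverb.
Checking: rule 1 satisfied; rule 2 satisfied; rule 3 satisfied; rule 4 satisfied.

preposition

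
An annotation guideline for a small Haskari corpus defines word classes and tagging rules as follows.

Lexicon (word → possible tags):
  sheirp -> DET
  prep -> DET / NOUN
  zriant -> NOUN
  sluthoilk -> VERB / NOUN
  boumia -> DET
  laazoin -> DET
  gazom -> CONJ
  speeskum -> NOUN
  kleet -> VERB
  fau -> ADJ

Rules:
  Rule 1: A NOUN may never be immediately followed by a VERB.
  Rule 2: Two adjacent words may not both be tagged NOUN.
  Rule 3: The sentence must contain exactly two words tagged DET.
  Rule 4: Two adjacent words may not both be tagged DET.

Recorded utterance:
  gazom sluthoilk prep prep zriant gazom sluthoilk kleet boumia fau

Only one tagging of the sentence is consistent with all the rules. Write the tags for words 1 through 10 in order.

CONJ VERB NOUN DET NOUN CONJ VERB VERB DET ADJ

Candidates per position — 1:gazom {CONJ}; 2:sluthoilk {VERB,NOUN}; 3:prep {DET,NOUN}; 4:prep {DET,NOUN}; 5:zriant {NOUN}; 6:gazom {CONJ}; 7:sluthoilk {VERB,NOUN}; 8:kleet {VERB}; 9:boumia {DET}; 10:fau {ADJ}.
Position 4: tagging it NOUN would leave rule 2 unsatisfiable, so it must be DET.
Position 7: tagging it NOUN would leave rule 1 unsatisfiable, so it must be VERB.
Position 3: tagging it DET would leave rule 3 unsatisfiable, so it must be NOUN.
Position 2: tagging it NOUN would leave rule 2 unsatisfiable, so it must be VERB.
The unique satisfying tagging is: CONJ VERB NOUN DET NOUN CONJ VERB VERB DET ADJ.
Checking: rule 1 ✓; rule 2 ✓; rule 3 ✓; rule 4 ✓.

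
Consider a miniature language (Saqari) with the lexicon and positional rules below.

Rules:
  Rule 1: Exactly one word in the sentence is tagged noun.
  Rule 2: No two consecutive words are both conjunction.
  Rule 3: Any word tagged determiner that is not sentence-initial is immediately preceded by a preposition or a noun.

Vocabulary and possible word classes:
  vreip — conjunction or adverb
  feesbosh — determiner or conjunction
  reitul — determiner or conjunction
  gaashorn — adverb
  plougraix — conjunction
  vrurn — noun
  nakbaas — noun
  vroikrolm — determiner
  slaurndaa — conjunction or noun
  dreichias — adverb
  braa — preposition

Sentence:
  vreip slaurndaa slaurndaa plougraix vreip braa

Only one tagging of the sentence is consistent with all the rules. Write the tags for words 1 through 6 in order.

adverb conjunction noun conjunction adverb preposition

Candidates per position — 1:vreip {conjunction,adverb}; 2:slaurndaa {conjunction,noun}; 3:slaurndaa {conjunction,noun}; 4:plougraix {conjunction}; 5:vreip {conjunction,adverb}; 6:braa {preposition}.
Position 3: conjunction is ruled out by rule 2; that leaves noun.
Position 5: conjunction is ruled out by rule 2; that leaves adverb.
Position 2: noun is ruled out by rule 1; that leaves conjunction.
Position 1: conjunction is ruled out by rule 2; that leaves adverb.
That leaves exactly one tagging: adverb conjunction noun conjunction adverb preposition.
Verifying each rule — rule 1 holds; rule 2 holds; rule 3 holds.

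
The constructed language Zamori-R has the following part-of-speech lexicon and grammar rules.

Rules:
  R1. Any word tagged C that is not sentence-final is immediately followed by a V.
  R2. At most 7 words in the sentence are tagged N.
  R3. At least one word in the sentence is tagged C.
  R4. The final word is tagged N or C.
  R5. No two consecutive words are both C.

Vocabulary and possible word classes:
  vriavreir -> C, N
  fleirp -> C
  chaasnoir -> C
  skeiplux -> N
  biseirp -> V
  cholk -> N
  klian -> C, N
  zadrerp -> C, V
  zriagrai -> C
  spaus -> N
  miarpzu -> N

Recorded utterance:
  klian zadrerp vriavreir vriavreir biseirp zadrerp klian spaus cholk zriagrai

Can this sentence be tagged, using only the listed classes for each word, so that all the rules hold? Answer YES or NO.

Candidates per position — 1:klian {C,N}; 2:zadrerp {C,V}; 3:vriavreir {C,N}; 4:vriavreir {C,N}; 5:biseirp {V}; 6:zadrerp {C,V}; 7:klian {C,N}; 8:spaus {N}; 9:cholk {N}; 10:zriagrai {C}.
One satisfying assignment: C V N C V V N N N C.
Check: rule 1 holds; rule 2 holds; rule 3 holds; rule 4 holds; rule 5 holds.

YES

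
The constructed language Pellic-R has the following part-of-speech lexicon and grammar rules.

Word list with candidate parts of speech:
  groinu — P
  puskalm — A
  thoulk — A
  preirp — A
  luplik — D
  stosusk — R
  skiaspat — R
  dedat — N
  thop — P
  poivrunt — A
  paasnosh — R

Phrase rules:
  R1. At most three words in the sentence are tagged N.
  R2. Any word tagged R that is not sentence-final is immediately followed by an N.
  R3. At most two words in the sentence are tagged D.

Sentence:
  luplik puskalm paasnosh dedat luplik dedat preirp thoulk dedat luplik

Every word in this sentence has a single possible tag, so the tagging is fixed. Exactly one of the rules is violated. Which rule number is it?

Fixed tagging: D A R N D N A A N D.
Checking each rule: R1 ok, R2 ok, R3 fails.
Only rule 3 fails.

3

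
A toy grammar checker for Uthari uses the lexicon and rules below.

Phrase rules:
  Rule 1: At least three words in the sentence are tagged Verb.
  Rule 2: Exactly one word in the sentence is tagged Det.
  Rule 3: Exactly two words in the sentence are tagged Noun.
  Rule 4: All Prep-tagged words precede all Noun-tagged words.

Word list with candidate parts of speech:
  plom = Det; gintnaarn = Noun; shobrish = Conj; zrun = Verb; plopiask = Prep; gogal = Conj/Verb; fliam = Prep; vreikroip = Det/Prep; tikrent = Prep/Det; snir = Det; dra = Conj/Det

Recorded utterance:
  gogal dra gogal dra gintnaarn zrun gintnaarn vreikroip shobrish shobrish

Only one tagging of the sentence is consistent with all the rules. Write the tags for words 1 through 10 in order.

Verb Conj Verb Conj Noun Verb Noun Det Conj Conj

Candidates per position — 1:gogal {Conj,Verb}; 2:dra {Conj,Det}; 3:gogal {Conj,Verb}; 4:dra {Conj,Det}; 5:gintnaarn {Noun}; 6:zrun {Verb}; 7:gintnaarn {Noun}; 8:vreikroip {Det,Prep}; 9:shobrish {Conj}; 10:shobrish {Conj}.
Position 1: Conj is ruled out by rule 1; that leaves Verb.
Position 3: Conj is ruled out by rule 1; that leaves Verb.
Position 8: Prep is ruled out by rule 4; that leaves Det.
Position 2: Det is ruled out by rule 2; that leaves Conj.
Position 4: Det is ruled out by rule 2; that leaves Conj.
That leaves exactly one tagging: Verb Conj Verb Conj Noun Verb Noun Det Conj Conj.
Check: rule 1 satisfied; rule 2 satisfied; rule 3 satisfied; rule 4 satisfied.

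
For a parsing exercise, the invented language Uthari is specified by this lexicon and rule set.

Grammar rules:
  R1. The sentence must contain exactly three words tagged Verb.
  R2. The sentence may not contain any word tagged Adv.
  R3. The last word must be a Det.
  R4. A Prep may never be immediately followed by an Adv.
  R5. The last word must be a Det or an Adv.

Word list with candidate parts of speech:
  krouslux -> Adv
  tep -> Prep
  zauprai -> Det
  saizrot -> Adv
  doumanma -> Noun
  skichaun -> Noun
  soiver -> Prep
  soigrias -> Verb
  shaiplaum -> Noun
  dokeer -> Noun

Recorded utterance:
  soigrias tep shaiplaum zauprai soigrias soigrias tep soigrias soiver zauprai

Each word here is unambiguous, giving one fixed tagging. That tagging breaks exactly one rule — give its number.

1

Fixed tagging: Verb Prep Noun Det Verb Verb Prep Verb Prep Det.
Rule check: R1 fails, R2 ok, R3 ok, R4 ok, R5 ok.
Only rule 1 fails.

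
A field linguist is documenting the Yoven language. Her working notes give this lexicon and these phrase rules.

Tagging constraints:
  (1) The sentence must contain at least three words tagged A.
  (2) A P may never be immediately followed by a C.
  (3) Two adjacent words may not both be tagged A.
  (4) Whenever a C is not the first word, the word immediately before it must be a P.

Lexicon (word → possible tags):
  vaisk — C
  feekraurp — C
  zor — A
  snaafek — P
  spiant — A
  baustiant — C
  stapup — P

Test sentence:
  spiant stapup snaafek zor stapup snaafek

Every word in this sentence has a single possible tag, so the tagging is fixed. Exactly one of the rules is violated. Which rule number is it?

Fixed tagging: A P P A P P.
Rule check: R1 violated, R2 holds, R3 holds, R4 holds.
Only rule 1 fails.

1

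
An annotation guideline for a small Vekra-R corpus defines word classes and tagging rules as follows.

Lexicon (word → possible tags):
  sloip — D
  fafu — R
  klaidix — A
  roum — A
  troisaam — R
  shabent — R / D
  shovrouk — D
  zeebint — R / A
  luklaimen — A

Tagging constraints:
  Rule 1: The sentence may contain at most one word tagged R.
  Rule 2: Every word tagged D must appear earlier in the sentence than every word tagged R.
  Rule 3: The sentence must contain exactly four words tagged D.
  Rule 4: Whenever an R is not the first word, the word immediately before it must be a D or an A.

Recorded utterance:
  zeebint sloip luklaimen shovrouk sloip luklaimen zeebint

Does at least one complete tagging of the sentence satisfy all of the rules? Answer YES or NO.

NO

Candidates per position — 1:zeebint {R,A}; 2:sloip {D}; 3:luklaimen {A}; 4:shovrouk {D}; 5:sloip {D}; 6:luklaimen {A}; 7:zeebint {R,A}.
Rule 3 cannot be satisfied by any choice of tags from the lexicon.
So there is no consistent tagging.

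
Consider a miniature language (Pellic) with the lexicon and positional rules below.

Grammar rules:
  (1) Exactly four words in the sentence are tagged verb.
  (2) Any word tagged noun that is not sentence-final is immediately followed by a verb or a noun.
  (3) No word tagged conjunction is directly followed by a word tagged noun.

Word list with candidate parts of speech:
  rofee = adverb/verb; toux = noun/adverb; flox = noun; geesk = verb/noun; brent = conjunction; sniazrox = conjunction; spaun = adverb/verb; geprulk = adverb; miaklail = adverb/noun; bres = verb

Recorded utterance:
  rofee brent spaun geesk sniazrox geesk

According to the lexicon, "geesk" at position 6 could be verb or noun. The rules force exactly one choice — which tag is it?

verb

Candidates per position — 1:rofee {adverb,verb}; 2:brent {conjunction}; 3:spaun {adverb,verb}; 4:geesk {verb,noun}; 5:sniazrox {conjunction}; 6:geesk {verb,noun}.
Word 1 cannot be adverb — rule 1 would then fail for every completion. It is verb.
Word 3 cannot be adverb — rule 1 would then fail for every completion. It is verb.
Word 4 cannot be noun — rule 1 would then fail for every completion. It is verb.
Word 6 cannot be noun — rule 1 would then fail for every completion. It is verb.
The only consistent sequence is: verb conjunction verb verb conjunction verb.
Rule-by-rule: rule 1 ok; rule 2 ok; rule 3 ok.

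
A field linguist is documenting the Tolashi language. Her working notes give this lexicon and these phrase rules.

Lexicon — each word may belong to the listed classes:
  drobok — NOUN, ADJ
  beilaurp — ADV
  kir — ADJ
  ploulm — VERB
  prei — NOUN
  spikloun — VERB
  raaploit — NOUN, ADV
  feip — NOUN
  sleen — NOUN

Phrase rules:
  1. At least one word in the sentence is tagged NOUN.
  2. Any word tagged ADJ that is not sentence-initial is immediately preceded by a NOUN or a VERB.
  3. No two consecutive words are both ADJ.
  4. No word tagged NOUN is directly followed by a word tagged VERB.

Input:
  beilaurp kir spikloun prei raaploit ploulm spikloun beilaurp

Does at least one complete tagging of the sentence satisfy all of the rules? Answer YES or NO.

NO

Candidates per position — 1:beilaurp {ADV}; 2:kir {ADJ}; 3:spikloun {VERB}; 4:prei {NOUN}; 5:raaploit {NOUN,ADV}; 6:ploulm {VERB}; 7:spikloun {VERB}; 8:beilaurp {ADV}.
Rule 2 cannot be satisfied by any choice of tags from the lexicon.
So there is no consistent tagging.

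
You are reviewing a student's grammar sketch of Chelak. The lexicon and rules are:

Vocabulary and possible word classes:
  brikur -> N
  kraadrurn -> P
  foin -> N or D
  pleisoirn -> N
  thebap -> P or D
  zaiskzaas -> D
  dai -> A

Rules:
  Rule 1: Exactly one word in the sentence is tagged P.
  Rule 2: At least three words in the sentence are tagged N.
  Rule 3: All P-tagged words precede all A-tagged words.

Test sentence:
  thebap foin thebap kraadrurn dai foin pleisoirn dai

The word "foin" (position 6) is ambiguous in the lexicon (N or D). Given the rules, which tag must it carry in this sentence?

N

Candidates per position — 1:thebap {P,D}; 2:foin {N,D}; 3:thebap {P,D}; 4:kraadrurn {P}; 5:dai {A}; 6:foin {N,D}; 7:pleisoirn {N}; 8:dai {A}.
At position 1, choosing P makes rule 1 impossible to satisfy; hence D.
At position 2, choosing D makes rule 2 impossible to satisfy; hence N.
At position 3, choosing P makes rule 1 impossible to satisfy; hence D.
At position 6, choosing D makes rule 2 impossible to satisfy; hence N.
The only consistent sequence is: D N D P A N N A.
Verifying each rule — rule 1 holds; rule 2 holds; rule 3 holds.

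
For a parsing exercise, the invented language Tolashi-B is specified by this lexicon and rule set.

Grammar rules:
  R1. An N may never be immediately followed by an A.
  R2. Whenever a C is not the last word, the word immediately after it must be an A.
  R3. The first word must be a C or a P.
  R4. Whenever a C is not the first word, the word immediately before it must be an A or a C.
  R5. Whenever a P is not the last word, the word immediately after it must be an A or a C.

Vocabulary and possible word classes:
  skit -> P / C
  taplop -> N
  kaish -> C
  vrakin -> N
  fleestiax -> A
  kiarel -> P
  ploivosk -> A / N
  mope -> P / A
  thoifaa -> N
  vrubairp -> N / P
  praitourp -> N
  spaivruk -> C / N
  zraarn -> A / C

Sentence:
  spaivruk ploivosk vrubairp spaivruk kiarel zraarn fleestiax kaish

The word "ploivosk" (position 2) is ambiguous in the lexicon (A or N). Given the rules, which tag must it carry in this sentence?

A

Candidates per position — 1:spaivruk {C,N}; 2:ploivosk {A,N}; 3:vrubairp {N,P}; 4:spaivruk {C,N}; 5:kiarel {P}; 6:zraarn {A,C}; 7:fleestiax {A}; 8:kaish {C}.
Position 1: N is ruled out by rule 3; that leaves C.
Position 2: N is ruled out by rule 2; that leaves A.
Position 4: C is ruled out by rule 2; that leaves N.
Position 6: C is ruled out by rule 4; that leaves A.
Position 3: P is ruled out by rule 5; that leaves N.
The only consistent sequence is: C A N N P A A C.
Verifying each rule — rule 1 holds; rule 2 holds; rule 3 holds; rule 4 holds; rule 5 holds.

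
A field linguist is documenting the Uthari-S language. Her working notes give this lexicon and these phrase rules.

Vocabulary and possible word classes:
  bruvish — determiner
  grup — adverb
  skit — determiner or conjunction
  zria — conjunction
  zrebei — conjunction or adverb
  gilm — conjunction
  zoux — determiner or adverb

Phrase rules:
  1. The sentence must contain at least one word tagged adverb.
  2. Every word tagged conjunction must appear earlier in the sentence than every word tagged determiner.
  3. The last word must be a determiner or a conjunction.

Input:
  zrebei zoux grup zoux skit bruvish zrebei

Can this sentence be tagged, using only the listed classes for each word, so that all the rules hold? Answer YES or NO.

Candidates per position — 1:zrebei {conjunction,adverb}; 2:zoux {determiner,adverb}; 3:grup {adverb}; 4:zoux {determiner,adverb}; 5:skit {determiner,conjunction}; 6:bruvish {determiner}; 7:zrebei {conjunction,adverb}.
Every candidate sequence violates at least one rule; no consistent tagging exists.

NO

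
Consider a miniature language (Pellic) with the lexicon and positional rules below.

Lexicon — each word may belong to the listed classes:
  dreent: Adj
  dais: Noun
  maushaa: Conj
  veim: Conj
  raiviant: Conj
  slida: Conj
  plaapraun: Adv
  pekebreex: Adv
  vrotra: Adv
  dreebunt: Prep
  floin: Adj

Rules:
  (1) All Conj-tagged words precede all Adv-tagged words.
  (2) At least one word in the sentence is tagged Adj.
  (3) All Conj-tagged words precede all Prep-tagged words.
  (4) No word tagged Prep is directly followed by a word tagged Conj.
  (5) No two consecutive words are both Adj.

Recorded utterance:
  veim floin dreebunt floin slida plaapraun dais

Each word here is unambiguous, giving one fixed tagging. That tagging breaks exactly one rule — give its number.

Fixed tagging: Conj Adj Prep Adj Conj Adv Noun.
Rule check: R1 pass, R2 pass, R3 fail, R4 pass, R5 pass.
Only rule 3 fails.

3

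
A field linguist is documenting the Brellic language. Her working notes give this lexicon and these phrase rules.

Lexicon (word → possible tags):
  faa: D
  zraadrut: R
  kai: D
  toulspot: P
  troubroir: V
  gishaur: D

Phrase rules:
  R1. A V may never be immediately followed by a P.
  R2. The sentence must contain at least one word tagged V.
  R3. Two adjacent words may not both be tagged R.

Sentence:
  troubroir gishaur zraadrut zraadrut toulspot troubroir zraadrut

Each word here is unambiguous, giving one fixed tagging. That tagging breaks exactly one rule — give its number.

Fixed tagging: V D R R P V R.
Applying the rules: R1 holds, R2 holds, R3 violated.
Only rule 3 fails.

3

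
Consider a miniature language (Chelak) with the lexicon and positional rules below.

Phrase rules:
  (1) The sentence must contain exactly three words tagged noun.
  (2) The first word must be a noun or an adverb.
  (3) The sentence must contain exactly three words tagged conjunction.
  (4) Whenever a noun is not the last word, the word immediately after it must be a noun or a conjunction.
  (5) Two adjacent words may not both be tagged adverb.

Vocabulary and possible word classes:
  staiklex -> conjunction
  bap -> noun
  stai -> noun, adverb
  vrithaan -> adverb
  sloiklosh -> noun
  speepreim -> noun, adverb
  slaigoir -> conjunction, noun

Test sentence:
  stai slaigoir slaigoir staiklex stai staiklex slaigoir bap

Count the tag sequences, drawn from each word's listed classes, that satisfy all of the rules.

Candidates per position — 1:stai {noun,adverb}; 2:slaigoir {conjunction,noun}; 3:slaigoir {conjunction,noun}; 4:staiklex {conjunction}; 5:stai {noun,adverb}; 6:staiklex {conjunction}; 7:slaigoir {conjunction,noun}; 8:bap {noun}.
There are 32 candidate sequences in total.
The sequences that satisfy every rule: adverb conjunction noun conjunction adverb conjunction noun noun; adverb noun conjunction conjunction adverb conjunction noun noun; adverb noun noun conjunction adverb conjunction conjunction noun.
Count = 3.

3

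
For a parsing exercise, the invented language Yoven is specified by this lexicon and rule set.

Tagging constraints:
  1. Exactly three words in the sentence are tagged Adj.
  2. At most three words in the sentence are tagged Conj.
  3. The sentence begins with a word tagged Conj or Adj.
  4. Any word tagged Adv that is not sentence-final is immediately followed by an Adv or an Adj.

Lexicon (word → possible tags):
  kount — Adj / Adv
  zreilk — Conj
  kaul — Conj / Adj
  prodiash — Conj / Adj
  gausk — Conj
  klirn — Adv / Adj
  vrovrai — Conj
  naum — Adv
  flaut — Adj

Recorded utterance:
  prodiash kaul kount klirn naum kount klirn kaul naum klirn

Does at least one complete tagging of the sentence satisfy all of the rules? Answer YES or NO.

Candidates per position — 1:prodiash {Conj,Adj}; 2:kaul {Conj,Adj}; 3:kount {Adj,Adv}; 4:klirn {Adv,Adj}; 5:naum {Adv}; 6:kount {Adj,Adv}; 7:klirn {Adv,Adj}; 8:kaul {Conj,Adj}; 9:naum {Adv}; 10:klirn {Adv,Adj}.
One satisfying assignment: Adj Conj Adv Adj Adv Adv Adj Conj Adv Adv.
Rule-by-rule: rule 1 ok; rule 2 ok; rule 3 ok; rule 4 ok.

YES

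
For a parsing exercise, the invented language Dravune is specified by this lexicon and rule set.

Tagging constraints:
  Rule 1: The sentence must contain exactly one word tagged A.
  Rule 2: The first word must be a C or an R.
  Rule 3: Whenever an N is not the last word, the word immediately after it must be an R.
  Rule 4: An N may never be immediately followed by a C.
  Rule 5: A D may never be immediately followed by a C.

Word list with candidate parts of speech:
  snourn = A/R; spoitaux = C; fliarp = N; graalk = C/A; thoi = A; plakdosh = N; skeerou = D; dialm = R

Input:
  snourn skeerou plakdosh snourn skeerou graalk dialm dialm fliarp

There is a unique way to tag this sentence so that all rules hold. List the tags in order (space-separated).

R D N R D A R R N

Candidates per position — 1:snourn {A,R}; 2:skeerou {D}; 3:plakdosh {N}; 4:snourn {A,R}; 5:skeerou {D}; 6:graalk {C,A}; 7:dialm {R}; 8:dialm {R}; 9:fliarp {N}.
Position 1: tagging it A would leave rule 2 unsatisfiable, so it must be R.
Position 4: tagging it A would leave rule 3 unsatisfiable, so it must be R.
Position 6: tagging it C would leave rule 1 unsatisfiable, so it must be A.
That leaves exactly one tagging: R D N R D A R R N.
Verifying each rule — rule 1 ✓; rule 2 ✓; rule 3 ✓; rule 4 ✓; rule 5 ✓.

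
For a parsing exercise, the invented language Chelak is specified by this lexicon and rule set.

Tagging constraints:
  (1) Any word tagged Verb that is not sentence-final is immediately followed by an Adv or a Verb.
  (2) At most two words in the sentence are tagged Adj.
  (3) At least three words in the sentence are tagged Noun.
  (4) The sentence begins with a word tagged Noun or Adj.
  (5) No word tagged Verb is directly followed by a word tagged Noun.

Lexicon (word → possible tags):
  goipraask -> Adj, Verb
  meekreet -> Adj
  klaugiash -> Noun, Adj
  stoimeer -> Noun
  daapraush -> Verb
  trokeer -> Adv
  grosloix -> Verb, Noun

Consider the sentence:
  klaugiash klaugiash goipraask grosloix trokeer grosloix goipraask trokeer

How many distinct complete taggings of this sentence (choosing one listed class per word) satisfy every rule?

9

Candidates per position — 1:klaugiash {Noun,Adj}; 2:klaugiash {Noun,Adj}; 3:goipraask {Adj,Verb}; 4:grosloix {Verb,Noun}; 5:trokeer {Adv}; 6:grosloix {Verb,Noun}; 7:goipraask {Adj,Verb}; 8:trokeer {Adv}.
There are 64 candidate sequences in total.
Checking each against the rules leaves 9 sequences.
Count = 9.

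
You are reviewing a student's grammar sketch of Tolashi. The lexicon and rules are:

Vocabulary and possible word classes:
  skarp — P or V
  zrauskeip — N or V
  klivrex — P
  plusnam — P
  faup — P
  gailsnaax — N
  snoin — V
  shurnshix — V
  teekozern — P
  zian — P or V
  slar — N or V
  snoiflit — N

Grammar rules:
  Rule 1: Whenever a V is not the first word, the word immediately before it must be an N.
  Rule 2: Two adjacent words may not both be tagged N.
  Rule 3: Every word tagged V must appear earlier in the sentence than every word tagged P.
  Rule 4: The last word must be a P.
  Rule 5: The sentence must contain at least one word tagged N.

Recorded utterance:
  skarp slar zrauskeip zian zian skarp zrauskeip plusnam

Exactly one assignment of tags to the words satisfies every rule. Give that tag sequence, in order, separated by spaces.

V N V P P P N P

Candidates per position — 1:skarp {P,V}; 2:slar {N,V}; 3:zrauskeip {N,V}; 4:zian {P,V}; 5:zian {P,V}; 6:skarp {P,V}; 7:zrauskeip {N,V}; 8:plusnam {P}.
Word 2 cannot be V — rule 1 would then fail for every completion. It is N.
Word 3 cannot be N — rule 2 would then fail for every completion. It is V.
Word 4 cannot be V — rule 1 would then fail for every completion. It is P.
Word 5 cannot be V — rule 1 would then fail for every completion. It is P.
Word 6 cannot be V — rule 1 would then fail for every completion. It is P.
Word 7 cannot be V — rule 1 would then fail for every completion. It is N.
Word 1 cannot be P — rule 3 would then fail for every completion. It is V.
So the tagging must be: V N V P P P N P.
Rule-by-rule: rule 1 satisfied; rule 2 satisfied; rule 3 satisfied; rule 4 satisfied; rule 5 satisfied.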